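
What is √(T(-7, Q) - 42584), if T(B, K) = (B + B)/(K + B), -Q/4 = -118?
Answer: I*√9207731910/465 ≈ 206.36*I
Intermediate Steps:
Q = 472 (Q = -4*(-118) = 472)
T(B, K) = 2*B/(B + K) (T(B, K) = (2*B)/(B + K) = 2*B/(B + K))
√(T(-7, Q) - 42584) = √(2*(-7)/(-7 + 472) - 42584) = √(2*(-7)/465 - 42584) = √(2*(-7)*(1/465) - 42584) = √(-14/465 - 42584) = √(-19801574/465) = I*√9207731910/465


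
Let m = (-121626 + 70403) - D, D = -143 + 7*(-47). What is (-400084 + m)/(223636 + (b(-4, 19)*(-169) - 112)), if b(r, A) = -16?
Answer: -450835/226228 ≈ -1.9928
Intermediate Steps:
D = -472 (D = -143 - 329 = -472)
m = -50751 (m = (-121626 + 70403) - 1*(-472) = -51223 + 472 = -50751)
(-400084 + m)/(223636 + (b(-4, 19)*(-169) - 112)) = (-400084 - 50751)/(223636 + (-16*(-169) - 112)) = -450835/(223636 + (2704 - 112)) = -450835/(223636 + 2592) = -450835/226228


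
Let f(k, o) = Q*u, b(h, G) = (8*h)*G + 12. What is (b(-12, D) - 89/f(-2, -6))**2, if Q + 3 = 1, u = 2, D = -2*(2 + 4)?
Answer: 22515025/16 ≈ 1.4072e+6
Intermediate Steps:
D = -12 (D = -2*6 = -12)
Q = -2 (Q = -3 + 1 = -2)
b(h, G) = 12 + 8*G*h (b(h, G) = 8*G*h + 12 = 12 + 8*G*h)
f(k, o) = -4 (f(k, o) = -2*2 = -4)
(b(-12, D) - 89/f(-2, -6))**2 = ((12 + 8*(-12)*(-12)) - 89/(-4))**2 = ((12 + 1152) - 89*(-1/4))**2 = (1164 + 89/4)**2 = (4745/4)**2 = 22515025/16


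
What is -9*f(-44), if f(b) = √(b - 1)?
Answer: -27*I*√5 ≈ -60.374*I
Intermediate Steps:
f(b) = √(-1 + b)
-9*f(-44) = -9*√(-1 - 44) = -27*I*√5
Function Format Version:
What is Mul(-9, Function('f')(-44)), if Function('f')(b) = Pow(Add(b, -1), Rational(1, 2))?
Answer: Mul(-27, I, Pow(5, Rational(1, 2))) ≈ Mul(-60.374, I)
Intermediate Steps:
Function('f')(b) = Pow(Add(-1, b), Rational(1, 2))
Mul(-9, Function('f')(-44)) = Mul(-9, Pow(Add(-1, -44), Rational(1, 2))) = Mul(-9, Pow(-45, Rational(1, 2))) = Mul(-9, Mul(3, I, Pow(5, Rational(1, 2)))) = Mul(-27, I, Pow(5, Rational(1, 2)))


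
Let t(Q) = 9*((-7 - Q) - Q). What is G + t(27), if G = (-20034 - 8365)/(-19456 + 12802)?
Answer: -3624647/6654 ≈ -544.73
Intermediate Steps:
t(Q) = -63 - 18*Q (t(Q) = 9*(-7 - 2*Q) = -63 - 18*Q)
G = 28399/6654 (G = -28399/(-6654) = -28399*(-1/6654) = 28399/6654 ≈ 4.2680)
G + t(27) = 28399/6654 + (-63 - 18*27) = 28399/6654 + (-63 - 486) = 28399/6654 - 549 = -3624647/6654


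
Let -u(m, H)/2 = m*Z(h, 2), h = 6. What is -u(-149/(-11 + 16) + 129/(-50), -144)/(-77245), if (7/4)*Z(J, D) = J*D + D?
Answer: 12952/1931125 ≈ 0.0067070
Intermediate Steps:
Z(J, D) = 4*D/7 + 4*D*J/7 (Z(J, D) = 4*(J*D + D)/7 = 4*(D*J + D)/7 = 4*(D + D*J)/7 = 4*D/7 + 4*D*J/7)
u(m, H) = -16*m (u(m, H) = -2*m*(4/7)*2*(1 + 6) = -2*m*(4/7)*2*7 = -2*m*8 = -16*m)
-u(-149/(-11 + 16) + 129/(-50), -144)/(-77245) = -(-16*(-149/(-11 + 16) + 129/(-50)))/(-77245) = -(-16*(-149/5 + 129*(-1/50)))*(-1)/77245 = -(-16*(-149*⅕ - 129/50))*(-1)/77245 = -(-16*(-149/5 - 129/50))*(-1)/77245 = -(-16*(-1619/50))*(-1)/77245 = -12952*(-1)/(25*77245) = -1*(-12952/1931125) = 12952/1931125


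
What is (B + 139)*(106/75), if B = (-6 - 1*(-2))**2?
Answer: 3286/15 ≈ 219.07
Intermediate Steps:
B = 16 (B = (-6 + 2)**2 = (-4)**2 = 16)
(B + 139)*(106/75) = (16 + 139)*(106/75) = 155*(106*(1/75)) = 155*(106/75) = 3286/15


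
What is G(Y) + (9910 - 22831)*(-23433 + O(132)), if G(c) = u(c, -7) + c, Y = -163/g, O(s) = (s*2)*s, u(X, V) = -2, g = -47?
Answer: -6932181036/47 ≈ -1.4749e+8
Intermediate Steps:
O(s) = 2*s² (O(s) = (2*s)*s = 2*s²)
Y = 163/47 (Y = -163/(-47) = -163*(-1/47) = 163/47 ≈ 3.4681)
G(c) = -2 + c
G(Y) + (9910 - 22831)*(-23433 + O(132)) = (-2 + 163/47) + (9910 - 22831)*(-23433 + 2*132²) = 69/47 - 12921*(-23433 + 2*17424) = 69/47 - 12921*(-23433 + 34848) = 69/47 - 12921*11415 = 69/47 - 147493215 = -6932181036/47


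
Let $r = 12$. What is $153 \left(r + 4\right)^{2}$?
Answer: $39168$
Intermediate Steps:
$153 \left(r + 4\right)^{2} = 153 \left(12 + 4\right)^{2} = 153 \cdot 16^{2} = 153 \cdot 256 = 39168$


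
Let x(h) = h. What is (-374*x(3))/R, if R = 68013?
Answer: -34/2061 ≈ -0.016497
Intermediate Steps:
(-374*x(3))/R = -374*3/68013 = -1122*1/68013 = -34/2061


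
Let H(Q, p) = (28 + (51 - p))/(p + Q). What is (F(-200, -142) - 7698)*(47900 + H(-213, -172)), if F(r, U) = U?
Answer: -4130839776/11 ≈ -3.7553e+8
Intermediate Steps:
H(Q, p) = (79 - p)/(Q + p)
(F(-200, -142) - 7698)*(47900 + H(-213, -172)) = (-142 - 7698)*(47900 + (79 - 1*(-172))/(-213 - 172)) = -7840*(47900 + (79 + 172)/(-385)) = -7840*(47900 - 1/385*251) = -7840*(47900 - 251/385) = -7840*18441249/385 = -4130839776/11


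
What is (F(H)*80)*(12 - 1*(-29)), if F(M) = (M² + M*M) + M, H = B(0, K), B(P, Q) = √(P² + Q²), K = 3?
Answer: 68880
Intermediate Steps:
H = 3 (H = √(0² + 3²) = √(0 + 9) = √9 = 3)
F(M) = M + 2*M² (F(M) = (M² + M²) + M = 2*M² + M = M + 2*M²)
(F(H)*80)*(12 - 1*(-29)) = ((3*(1 + 2*3))*80)*(12 - 1*(-29)) = ((3*(1 + 6))*80)*(12 + 29) = ((3*7)*80)*41 = (21*80)*41 = 1680*41 = 68880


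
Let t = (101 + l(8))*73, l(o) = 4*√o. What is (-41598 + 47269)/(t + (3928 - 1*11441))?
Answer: 198485/165628 + 413983*√2/82814 ≈ 8.2680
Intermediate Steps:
t = 7373 + 584*√2 (t = (101 + 4*√8)*73 = (101 + 4*(2*√2))*73 = (101 + 8*√2)*73 = 7373 + 584*√2 ≈ 8198.9)
(-41598 + 47269)/(t + (3928 - 1*11441)) = (-41598 + 47269)/((7373 + 584*√2) + (3928 - 1*11441)) = 5671/((7373 + 584*√2) + (3928 - 11441)) = 5671/((7373 + 584*√2) - 7513) = 5671/(-140 + 584*√2)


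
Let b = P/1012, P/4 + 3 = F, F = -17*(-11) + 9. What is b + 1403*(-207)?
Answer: -73476320/253 ≈ -2.9042e+5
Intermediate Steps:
F = 196 (F = 187 + 9 = 196)
P = 772 (P = -12 + 4*196 = -12 + 784 = 772)
b = 193/253 (b = 772/1012 = 772*(1/1012) = 193/253 ≈ 0.76285)
b + 1403*(-207) = 193/253 + 1403*(-207) = 193/253 - 290421 = -73476320/253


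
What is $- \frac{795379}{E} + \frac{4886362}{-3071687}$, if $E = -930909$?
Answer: $- \frac{2105603028685}{2859461073483} \approx -0.73636$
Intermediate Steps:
$- \frac{795379}{E} + \frac{4886362}{-3071687} = - \frac{795379}{-930909} + \frac{4886362}{-3071687} = \left(-795379\right) \left(- \frac{1}{930909}\right) + 4886362 \left(- \frac{1}{3071687}\right) = \frac{795379}{930909} - \frac{4886362}{3071687} = - \frac{2105603028685}{2859461073483}$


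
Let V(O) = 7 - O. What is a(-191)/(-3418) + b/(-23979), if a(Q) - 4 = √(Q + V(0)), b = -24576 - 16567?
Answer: 70265429/40980111 - I*√46/1709 ≈ 1.7146 - 0.0039686*I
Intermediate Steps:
b = -41143
a(Q) = 4 + √(7 + Q) (a(Q) = 4 + √(Q + (7 - 1*0)) = 4 + √(Q + (7 + 0)) = 4 + √(Q + 7) = 4 + √(7 + Q))
a(-191)/(-3418) + b/(-23979) = (4 + √(7 - 191))/(-3418) - 41143/(-23979) = (4 + √(-184))*(-1/3418) - 41143*(-1/23979) = (4 + 2*I*√46)*(-1/3418) + 41143/23979 = (-2/1709 - I*√46/1709) + 41143/23979 = 70265429/40980111 - I*√46/1709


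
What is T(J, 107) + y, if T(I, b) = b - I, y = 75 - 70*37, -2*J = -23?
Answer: -4839/2 ≈ -2419.5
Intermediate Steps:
J = 23/2 (J = -1/2*(-23) = 23/2 ≈ 11.500)
y = -2515 (y = 75 - 2590 = -2515)
T(J, 107) + y = (107 - 1*23/2) - 2515 = (107 - 23/2) - 2515 = 191/2 - 2515 = -4839/2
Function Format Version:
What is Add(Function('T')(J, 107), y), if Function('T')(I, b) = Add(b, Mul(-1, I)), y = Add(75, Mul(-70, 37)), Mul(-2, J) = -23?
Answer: Rational(-4839, 2) ≈ -2419.5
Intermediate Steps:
J = Rational(23, 2) (J = Mul(Rational(-1, 2), -23) = Rational(23, 2) ≈ 11.500)
y = -2515 (y = Add(75, -2590) = -2515)
Add(Function('T')(J, 107), y) = Add(Add(107, Mul(-1, Rational(23, 2))), -2515) = Add(Add(107, Rational(-23, 2)), -2515) = Add(Rational(191, 2), -2515) = Rational(-4839, 2)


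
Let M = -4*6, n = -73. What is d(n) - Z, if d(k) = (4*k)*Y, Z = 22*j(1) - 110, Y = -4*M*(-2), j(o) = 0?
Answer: 56174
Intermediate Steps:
M = -24
Y = -192 (Y = -4*(-24)*(-2) = 96*(-2) = -192)
Z = -110 (Z = 22*0 - 110 = 0 - 110 = -110)
d(k) = -768*k (d(k) = (4*k)*(-192) = -768*k)
d(n) - Z = -768*(-73) - 1*(-110) = 56064 + 110 = 56174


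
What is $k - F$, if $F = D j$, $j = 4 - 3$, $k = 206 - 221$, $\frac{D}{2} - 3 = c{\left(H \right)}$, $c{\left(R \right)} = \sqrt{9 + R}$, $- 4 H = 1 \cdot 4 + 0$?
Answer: $-21 - 4 \sqrt{2} \approx -26.657$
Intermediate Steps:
$H = -1$ ($H = - \frac{1 \cdot 4 + 0}{4} = - \frac{4 + 0}{4} = \left(- \frac{1}{4}\right) 4 = -1$)
$D = 6 + 4 \sqrt{2}$ ($D = 6 + 2 \sqrt{9 - 1} = 6 + 2 \sqrt{8} = 6 + 2 \cdot 2 \sqrt{2} = 6 + 4 \sqrt{2} \approx 11.657$)
$k = -15$
$j = 1$
$F = 6 + 4 \sqrt{2}$ ($F = \left(6 + 4 \sqrt{2}\right) 1 = 6 + 4 \sqrt{2} \approx 11.657$)
$k - F = -15 - \left(6 + 4 \sqrt{2}\right) = -21 - 4 \sqrt{2}$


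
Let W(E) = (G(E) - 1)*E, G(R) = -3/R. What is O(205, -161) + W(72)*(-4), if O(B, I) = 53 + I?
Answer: 192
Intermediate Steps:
W(E) = E*(-1 - 3/E) (W(E) = (-3/E - 1)*E = (-1 - 3/E)*E = E*(-1 - 3/E))
O(205, -161) + W(72)*(-4) = (53 - 161) + (-3 - 1*72)*(-4) = -108 + (-3 - 72)*(-4) = -108 - 75*(-4) = -108 + 300 = 192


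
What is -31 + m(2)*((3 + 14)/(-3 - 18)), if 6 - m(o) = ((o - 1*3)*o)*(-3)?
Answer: -31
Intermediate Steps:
m(o) = 6 + 3*o*(-3 + o) (m(o) = 6 - (o - 1*3)*o*(-3) = 6 - (o - 3)*o*(-3) = 6 - (-3 + o)*o*(-3) = 6 - o*(-3 + o)*(-3) = 6 - (-3)*o*(-3 + o) = 6 + 3*o*(-3 + o))
-31 + m(2)*((3 + 14)/(-3 - 18)) = -31 + (6 - 9*2 + 3*2²)*((3 + 14)/(-3 - 18)) = -31 + (6 - 18 + 3*4)*(17/(-21)) = -31 + (6 - 18 + 12)*(17*(-1/21)) = -31 + 0*(-17/21) = -31 + 0 = -31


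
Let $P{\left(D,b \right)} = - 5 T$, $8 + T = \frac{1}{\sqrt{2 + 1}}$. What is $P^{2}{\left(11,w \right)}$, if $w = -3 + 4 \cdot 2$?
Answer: $\frac{4825}{3} - \frac{400 \sqrt{3}}{3} \approx 1377.4$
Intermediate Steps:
$T = -8 + \frac{\sqrt{3}}{3}$ ($T = -8 + \frac{1}{\sqrt{2 + 1}} = -8 + \frac{1}{\sqrt{3}} = -8 + \frac{\sqrt{3}}{3} \approx -7.4227$)
$w = 5$ ($w = -3 + 8 = 5$)
$P{\left(D,b \right)} = 40 - \frac{5 \sqrt{3}}{3}$ ($P{\left(D,b \right)} = - 5 \left(-8 + \frac{\sqrt{3}}{3}\right) = 40 - \frac{5 \sqrt{3}}{3}$)
$P^{2}{\left(11,w \right)} = \left(40 - \frac{5 \sqrt{3}}{3}\right)^{2}$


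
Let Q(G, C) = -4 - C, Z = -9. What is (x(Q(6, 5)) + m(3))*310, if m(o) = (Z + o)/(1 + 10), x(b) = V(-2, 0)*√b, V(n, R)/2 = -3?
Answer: -1860/11 - 5580*I ≈ -169.09 - 5580.0*I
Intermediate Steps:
V(n, R) = -6 (V(n, R) = 2*(-3) = -6)
x(b) = -6*√b
m(o) = -9/11 + o/11 (m(o) = (-9 + o)/(1 + 10) = (-9 + o)/11 = (-9 + o)*(1/11) = -9/11 + o/11)
(x(Q(6, 5)) + m(3))*310 = (-6*√(-4 - 1*5) + (-9/11 + (1/11)*3))*310 = (-6*√(-4 - 5) + (-9/11 + 3/11))*310 = (-18*I - 6/11)*310 = (-6/11 - 18*I)*310 = -1860/11 - 5580*I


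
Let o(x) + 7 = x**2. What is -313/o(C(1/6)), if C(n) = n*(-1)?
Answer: 11268/251 ≈ 44.892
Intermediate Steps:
C(n) = -n
o(x) = -7 + x**2
-313/o(C(1/6)) = -313/(-7 + (-1/6)**2) = -313/(-7 + 1/36) = -313/(-251/36) = -313*(-36/251) = 11268/251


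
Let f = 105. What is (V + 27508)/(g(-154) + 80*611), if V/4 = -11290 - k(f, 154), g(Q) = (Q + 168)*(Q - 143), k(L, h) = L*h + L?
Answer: -41376/22361 ≈ -1.8504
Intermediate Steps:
k(L, h) = L + L*h
g(Q) = (-143 + Q)*(168 + Q) (g(Q) = (168 + Q)*(-143 + Q) = (-143 + Q)*(168 + Q))
V = -110260 (V = 4*(-11290 - 105*(1 + 154)) = 4*(-11290 - 105*155) = 4*(-11290 - 1*16275) = 4*(-11290 - 16275) = 4*(-27565) = -110260)
(V + 27508)/(g(-154) + 80*611) = (-110260 + 27508)/((-24024 + (-154)**2 + 25*(-154)) + 80*611) = -82752/((-24024 + 23716 - 3850) + 48880) = -82752/(-4158 + 48880) = -82752/44722 = -82752*1/44722 = -41376/22361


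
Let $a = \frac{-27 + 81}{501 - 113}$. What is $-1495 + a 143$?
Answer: $- \frac{286169}{194} \approx -1475.1$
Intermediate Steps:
$a = \frac{27}{194}$ ($a = \frac{54}{388} = 54 \cdot \frac{1}{388} = \frac{27}{194} \approx 0.13918$)
$-1495 + a 143 = -1495 + \frac{27}{194} \cdot 143 = -1495 + \frac{3861}{194} = - \frac{286169}{194}$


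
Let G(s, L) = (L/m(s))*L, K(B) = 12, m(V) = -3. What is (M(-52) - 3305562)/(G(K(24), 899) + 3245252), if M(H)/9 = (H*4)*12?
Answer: -768006/686735 ≈ -1.1183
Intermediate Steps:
M(H) = 432*H (M(H) = 9*((H*4)*12) = 9*((4*H)*12) = 9*(48*H) = 432*H)
G(s, L) = -L²/3 (G(s, L) = (L/(-3))*L = (L*(-⅓))*L = (-L/3)*L = -L²/3)
(M(-52) - 3305562)/(G(K(24), 899) + 3245252) = (432*(-52) - 3305562)/(-⅓*899² + 3245252) = (-22464 - 3305562)/(-⅓*808201 + 3245252) = -3328026/(-808201/3 + 3245252) = -3328026/8927555/3 = -3328026*3/8927555 = -768006/686735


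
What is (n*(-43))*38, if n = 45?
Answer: -73530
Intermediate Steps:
(n*(-43))*38 = (45*(-43))*38 = -1935*38 = -73530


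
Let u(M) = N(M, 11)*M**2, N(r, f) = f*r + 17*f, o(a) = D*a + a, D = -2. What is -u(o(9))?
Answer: -7128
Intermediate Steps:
o(a) = -a (o(a) = -2*a + a = -a)
N(r, f) = 17*f + f*r
u(M) = M**2*(187 + 11*M) (u(M) = (11*(17 + M))*M**2 = (187 + 11*M)*M**2 = M**2*(187 + 11*M))
-u(o(9)) = -11*(-1*9)**2*(17 - 1*9) = -11*(-9)**2*(17 - 9) = -11*81*8 = -1*7128 = -7128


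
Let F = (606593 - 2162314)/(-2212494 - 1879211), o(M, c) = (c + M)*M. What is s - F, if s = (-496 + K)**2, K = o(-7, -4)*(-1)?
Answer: 1343423855224/4091705 ≈ 3.2833e+5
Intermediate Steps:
o(M, c) = M*(M + c) (o(M, c) = (M + c)*M = M*(M + c))
F = 1555721/4091705 (F = -1555721/(-4091705) = -1555721*(-1/4091705) = 1555721/4091705 ≈ 0.38021)
K = -77 (K = -7*(-7 - 4)*(-1) = -7*(-11)*(-1) = 77*(-1) = -77)
s = 328329 (s = (-496 - 77)**2 = (-573)**2 = 328329)
s - F = 328329 - 1*1555721/4091705 = 328329 - 1555721/4091705 = 1343423855224/4091705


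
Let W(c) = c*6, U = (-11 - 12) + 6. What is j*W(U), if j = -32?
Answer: 3264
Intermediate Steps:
U = -17 (U = -23 + 6 = -17)
W(c) = 6*c
j*W(U) = -192*(-17) = -32*(-102) = 3264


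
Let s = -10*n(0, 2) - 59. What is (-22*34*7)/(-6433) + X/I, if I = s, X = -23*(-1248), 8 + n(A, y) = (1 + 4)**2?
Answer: -26207684/210451 ≈ -124.53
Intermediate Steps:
n(A, y) = 17 (n(A, y) = -8 + (1 + 4)**2 = -8 + 5**2 = -8 + 25 = 17)
X = 28704
s = -229 (s = -10*17 - 59 = -170 - 59 = -229)
I = -229
(-22*34*7)/(-6433) + X/I = (-22*34*7)/(-6433) + 28704/(-229) = -748*7*(-1/6433) + 28704*(-1/229) = -5236*(-1/6433) - 28704/229 = 748/919 - 28704/229 = -26207684/210451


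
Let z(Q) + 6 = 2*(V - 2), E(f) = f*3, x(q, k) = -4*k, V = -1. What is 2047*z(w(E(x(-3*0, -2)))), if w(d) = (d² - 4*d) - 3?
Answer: -24564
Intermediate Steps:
E(f) = 3*f
w(d) = -3 + d² - 4*d
z(Q) = -12 (z(Q) = -6 + 2*(-1 - 2) = -6 + 2*(-3) = -6 - 6 = -12)
2047*z(w(E(x(-3*0, -2)))) = 2047*(-12) = -24564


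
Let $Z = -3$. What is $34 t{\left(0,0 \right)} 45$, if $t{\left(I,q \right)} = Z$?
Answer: $-4590$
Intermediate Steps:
$t{\left(I,q \right)} = -3$
$34 t{\left(0,0 \right)} 45 = 34 \left(-3\right) 45 = \left(-102\right) 45 = -4590$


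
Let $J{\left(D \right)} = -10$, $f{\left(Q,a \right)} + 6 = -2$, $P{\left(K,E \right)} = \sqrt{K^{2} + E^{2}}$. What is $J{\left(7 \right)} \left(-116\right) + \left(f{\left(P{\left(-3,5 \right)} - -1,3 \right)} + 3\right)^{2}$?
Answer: $1185$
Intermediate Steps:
$P{\left(K,E \right)} = \sqrt{E^{2} + K^{2}}$
$f{\left(Q,a \right)} = -8$ ($f{\left(Q,a \right)} = -6 - 2 = -8$)
$J{\left(7 \right)} \left(-116\right) + \left(f{\left(P{\left(-3,5 \right)} - -1,3 \right)} + 3\right)^{2} = \left(-10\right) \left(-116\right) + \left(-8 + 3\right)^{2} = 1160 + \left(-5\right)^{2} = 1160 + 25 = 1185$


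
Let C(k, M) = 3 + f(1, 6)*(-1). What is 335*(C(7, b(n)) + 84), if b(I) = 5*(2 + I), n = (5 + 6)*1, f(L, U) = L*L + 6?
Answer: 26800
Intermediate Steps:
f(L, U) = 6 + L² (f(L, U) = L² + 6 = 6 + L²)
n = 11 (n = 11*1 = 11)
b(I) = 10 + 5*I
C(k, M) = -4 (C(k, M) = 3 + (6 + 1²)*(-1) = 3 + (6 + 1)*(-1) = 3 + 7*(-1) = 3 - 7 = -4)
335*(C(7, b(n)) + 84) = 335*(-4 + 84) = 335*80 = 26800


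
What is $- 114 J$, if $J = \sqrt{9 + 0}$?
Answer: $-342$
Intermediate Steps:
$J = 3$ ($J = \sqrt{9} = 3$)
$- 114 J = \left(-114\right) 3 = -342$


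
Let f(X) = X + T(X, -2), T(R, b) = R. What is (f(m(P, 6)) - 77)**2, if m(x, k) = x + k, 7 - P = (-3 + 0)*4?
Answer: 729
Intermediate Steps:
P = 19 (P = 7 - (-3 + 0)*4 = 7 - (-3)*4 = 7 - 1*(-12) = 7 + 12 = 19)
m(x, k) = k + x
f(X) = 2*X (f(X) = X + X = 2*X)
(f(m(P, 6)) - 77)**2 = (2*(6 + 19) - 77)**2 = (2*25 - 77)**2 = (50 - 77)**2 = (-27)**2 = 729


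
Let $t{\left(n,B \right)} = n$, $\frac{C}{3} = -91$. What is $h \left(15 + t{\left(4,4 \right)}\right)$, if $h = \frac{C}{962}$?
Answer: $- \frac{399}{74} \approx -5.3919$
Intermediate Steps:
$C = -273$ ($C = 3 \left(-91\right) = -273$)
$h = - \frac{21}{74}$ ($h = - \frac{273}{962} = \left(-273\right) \frac{1}{962} = - \frac{21}{74} \approx -0.28378$)
$h \left(15 + t{\left(4,4 \right)}\right) = - \frac{21 \left(15 + 4\right)}{74} = \left(- \frac{21}{74}\right) 19 = - \frac{399}{74}$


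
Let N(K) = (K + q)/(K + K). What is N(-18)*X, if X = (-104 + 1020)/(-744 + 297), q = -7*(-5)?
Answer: 3893/4023 ≈ 0.96769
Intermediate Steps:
q = 35
N(K) = (35 + K)/(2*K) (N(K) = (K + 35)/(K + K) = (35 + K)/((2*K)) = (35 + K)*(1/(2*K)) = (35 + K)/(2*K))
X = -916/447 (X = 916/(-447) = 916*(-1/447) = -916/447 ≈ -2.0492)
N(-18)*X = ((½)*(35 - 18)/(-18))*(-916/447) = ((½)*(-1/18)*17)*(-916/447) = -17/36*(-916/447) = 3893/4023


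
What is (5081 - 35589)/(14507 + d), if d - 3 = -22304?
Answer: 15254/3897 ≈ 3.9143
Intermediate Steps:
d = -22301 (d = 3 - 22304 = -22301)
(5081 - 35589)/(14507 + d) = (5081 - 35589)/(14507 - 22301) = -30508/(-7794) = -30508*(-1/7794) = 15254/3897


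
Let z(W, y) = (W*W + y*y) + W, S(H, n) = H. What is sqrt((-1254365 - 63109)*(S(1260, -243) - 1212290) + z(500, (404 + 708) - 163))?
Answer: sqrt(1595501689321) ≈ 1.2631e+6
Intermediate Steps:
z(W, y) = W + W**2 + y**2 (z(W, y) = (W**2 + y**2) + W = W + W**2 + y**2)
sqrt((-1254365 - 63109)*(S(1260, -243) - 1212290) + z(500, (404 + 708) - 163)) = sqrt((-1254365 - 63109)*(1260 - 1212290) + (500 + 500**2 + ((404 + 708) - 163)**2)) = sqrt(-1317474*(-1211030) + (500 + 250000 + (1112 - 163)**2)) = sqrt(1595500538220 + (500 + 250000 + 949**2)) = sqrt(1595500538220 + (500 + 250000 + 900601)) = sqrt(1595500538220 + 1151101) = sqrt(1595501689321)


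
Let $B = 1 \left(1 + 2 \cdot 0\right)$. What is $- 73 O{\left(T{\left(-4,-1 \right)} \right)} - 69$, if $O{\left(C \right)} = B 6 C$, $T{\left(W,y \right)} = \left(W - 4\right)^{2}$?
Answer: $-28101$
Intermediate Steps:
$B = 1$ ($B = 1 \left(1 + 0\right) = 1 \cdot 1 = 1$)
$T{\left(W,y \right)} = \left(-4 + W\right)^{2}$
$O{\left(C \right)} = 6 C$ ($O{\left(C \right)} = 1 \cdot 6 C = 6 C$)
$- 73 O{\left(T{\left(-4,-1 \right)} \right)} - 69 = - 73 \cdot 6 \left(-4 - 4\right)^{2} - 69 = - 73 \cdot 6 \left(-8\right)^{2} - 69 = - 73 \cdot 6 \cdot 64 - 69 = \left(-73\right) 384 - 69 = -28032 - 69 = -28101$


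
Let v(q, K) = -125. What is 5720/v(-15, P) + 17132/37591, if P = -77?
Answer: -42575804/939775 ≈ -45.304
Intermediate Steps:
5720/v(-15, P) + 17132/37591 = 5720/(-125) + 17132/37591 = 5720*(-1/125) + 17132*(1/37591) = -1144/25 + 17132/37591 = -42575804/939775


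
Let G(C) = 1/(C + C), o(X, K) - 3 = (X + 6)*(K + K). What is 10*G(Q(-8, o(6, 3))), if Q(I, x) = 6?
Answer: ⅚ ≈ 0.83333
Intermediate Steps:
o(X, K) = 3 + 2*K*(6 + X) (o(X, K) = 3 + (X + 6)*(K + K) = 3 + (6 + X)*(2*K) = 3 + 2*K*(6 + X))
G(C) = 1/(2*C)
10*G(Q(-8, o(6, 3))) = 10*((½)/6) = 10*((½)*(⅙)) = 10*(1/12) = ⅚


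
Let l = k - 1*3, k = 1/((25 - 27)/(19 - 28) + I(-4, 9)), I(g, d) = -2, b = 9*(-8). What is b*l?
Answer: 513/2 ≈ 256.50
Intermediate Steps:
b = -72
k = -9/16 (k = 1/((25 - 27)/(19 - 28) - 2) = 1/(-2/(-9) - 2) = 1/(-2*(-⅑) - 2) = 1/(2/9 - 2) = 1/(-16/9) = -9/16 ≈ -0.56250)
l = -57/16 (l = -9/16 - 1*3 = -9/16 - 3 = -57/16 ≈ -3.5625)
b*l = -72*(-57/16) = 513/2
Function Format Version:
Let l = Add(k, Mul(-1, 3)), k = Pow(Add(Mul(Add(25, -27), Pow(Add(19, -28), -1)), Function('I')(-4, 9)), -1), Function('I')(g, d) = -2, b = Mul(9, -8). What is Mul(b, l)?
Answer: Rational(513, 2) ≈ 256.50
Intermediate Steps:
b = -72
k = Rational(-9, 16) (k = Pow(Add(Mul(Add(25, -27), Pow(Add(19, -28), -1)), -2), -1) = Pow(Add(Mul(-2, Pow(-9, -1)), -2), -1) = Pow(Add(Mul(-2, Rational(-1, 9)), -2), -1) = Pow(Add(Rational(2, 9), -2), -1) = Pow(Rational(-16, 9), -1) = Rational(-9, 16) ≈ -0.56250)
l = Rational(-57, 16) (l = Add(Rational(-9, 16), Mul(-1, 3)) = Add(Rational(-9, 16), -3) = Rational(-57, 16) ≈ -3.5625)
Mul(b, l) = Mul(-72, Rational(-57, 16)) = Rational(513, 2)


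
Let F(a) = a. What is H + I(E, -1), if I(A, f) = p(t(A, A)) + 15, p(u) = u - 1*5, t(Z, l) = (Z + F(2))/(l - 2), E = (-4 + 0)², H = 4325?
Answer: 30354/7 ≈ 4336.3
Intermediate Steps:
E = 16 (E = (-4)² = 16)
t(Z, l) = (2 + Z)/(-2 + l) (t(Z, l) = (Z + 2)/(l - 2) = (2 + Z)/(-2 + l))
p(u) = -5 + u (p(u) = u - 5 = -5 + u)
I(A, f) = 10 + (2 + A)/(-2 + A) (I(A, f) = (-5 + (2 + A)/(-2 + A)) + 15 = 10 + (2 + A)/(-2 + A))
H + I(E, -1) = 4325 + (-18 + 11*16)/(-2 + 16) = 4325 + (-18 + 176)/14 = 4325 + (1/14)*158 = 4325 + 79/7 = 30354/7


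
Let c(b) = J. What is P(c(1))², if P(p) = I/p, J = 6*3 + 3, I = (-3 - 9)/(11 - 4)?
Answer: 16/2401 ≈ 0.0066639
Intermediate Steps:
I = -12/7 ≈ -1.7143
J = 21 (J = 18 + 3 = 21)
c(b) = 21
P(p) = -12/(7*p)
P(c(1))² = (-12/7/21)² = (-12/7*1/21)² = (-4/49)² = 16/2401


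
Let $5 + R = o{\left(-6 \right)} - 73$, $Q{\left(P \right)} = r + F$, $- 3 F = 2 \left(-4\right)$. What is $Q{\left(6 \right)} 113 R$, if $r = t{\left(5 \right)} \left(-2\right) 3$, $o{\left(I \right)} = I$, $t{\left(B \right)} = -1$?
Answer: $-82264$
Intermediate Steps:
$F = \frac{8}{3}$ ($F = - \frac{2 \left(-4\right)}{3} = \left(- \frac{1}{3}\right) \left(-8\right) = \frac{8}{3} \approx 2.6667$)
$r = 6$ ($r = \left(-1\right) \left(-2\right) 3 = 2 \cdot 3 = 6$)
$Q{\left(P \right)} = \frac{26}{3}$ ($Q{\left(P \right)} = 6 + \frac{8}{3} = \frac{26}{3}$)
$R = -84$ ($R = -5 - 79 = -84$)
$Q{\left(6 \right)} 113 R = \frac{26}{3} \cdot 113 \left(-84\right) = \frac{2938}{3} \left(-84\right) = -82264$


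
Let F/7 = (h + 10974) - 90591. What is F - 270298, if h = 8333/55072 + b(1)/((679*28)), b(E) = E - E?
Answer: -45578465093/55072 ≈ -8.2762e+5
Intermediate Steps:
b(E) = 0
h = 8333/55072 (h = 8333/55072 + 0/((679*28)) = 8333*(1/55072) + 0/19012 = 8333/55072 + 0*(1/19012) = 8333/55072 + 0 = 8333/55072 ≈ 0.15131)
F = -30692613637/55072 (F = 7*((8333/55072 + 10974) - 90591) = 7*(604368461/55072 - 90591) = 7*(-4384659091/55072) = -30692613637/55072 ≈ -5.5732e+5)
F - 270298 = -30692613637/55072 - 270298 = -45578465093/55072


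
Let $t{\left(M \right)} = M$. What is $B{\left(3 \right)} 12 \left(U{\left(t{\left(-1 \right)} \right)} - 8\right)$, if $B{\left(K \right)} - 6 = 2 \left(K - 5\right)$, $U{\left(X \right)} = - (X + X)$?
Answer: $-144$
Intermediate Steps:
$U{\left(X \right)} = - 2 X$
$B{\left(K \right)} = -4 + 2 K$ ($B{\left(K \right)} = 6 + 2 \left(K - 5\right) = 6 + 2 \left(-5 + K\right) = 6 + \left(-10 + 2 K\right) = -4 + 2 K$)
$B{\left(3 \right)} 12 \left(U{\left(t{\left(-1 \right)} \right)} - 8\right) = \left(-4 + 2 \cdot 3\right) 12 \left(\left(-2\right) \left(-1\right) - 8\right) = \left(-4 + 6\right) 12 \left(2 - 8\right) = 2 \cdot 12 \left(-6\right) = 24 \left(-6\right) = -144$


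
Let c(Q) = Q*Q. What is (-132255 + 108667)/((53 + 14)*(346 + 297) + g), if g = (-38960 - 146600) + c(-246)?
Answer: 23588/81963 ≈ 0.28779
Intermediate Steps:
c(Q) = Q²
g = -125044 (g = (-38960 - 146600) + (-246)² = -185560 + 60516 = -125044)
(-132255 + 108667)/((53 + 14)*(346 + 297) + g) = (-132255 + 108667)/((53 + 14)*(346 + 297) - 125044) = -23588/(67*643 - 125044) = -23588/(43081 - 125044) = -23588/(-81963) = -23588*(-1/81963) = 23588/81963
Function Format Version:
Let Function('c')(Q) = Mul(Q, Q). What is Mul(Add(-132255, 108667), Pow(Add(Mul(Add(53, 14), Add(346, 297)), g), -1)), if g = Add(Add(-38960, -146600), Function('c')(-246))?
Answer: Rational(23588, 81963) ≈ 0.28779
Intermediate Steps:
Function('c')(Q) = Pow(Q, 2)
g = -125044 (g = Add(Add(-38960, -146600), Pow(-246, 2)) = Add(-185560, 60516) = -125044)
Mul(Add(-132255, 108667), Pow(Add(Mul(Add(53, 14), Add(346, 297)), g), -1)) = Mul(Add(-132255, 108667), Pow(Add(Mul(Add(53, 14), Add(346, 297)), -125044), -1)) = Mul(-23588, Pow(Add(Mul(67, 643), -125044), -1)) = Mul(-23588, Pow(Add(43081, -125044), -1)) = Mul(-23588, Pow(-81963, -1)) = Mul(-23588, Rational(-1, 81963)) = Rational(23588, 81963)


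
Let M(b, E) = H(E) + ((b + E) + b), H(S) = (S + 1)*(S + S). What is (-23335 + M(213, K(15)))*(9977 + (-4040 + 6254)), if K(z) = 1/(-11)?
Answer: -33793695820/121 ≈ -2.7929e+8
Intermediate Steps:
H(S) = 2*S*(1 + S) (H(S) = (1 + S)*(2*S) = 2*S*(1 + S))
K(z) = -1/11
M(b, E) = E + 2*b + 2*E*(1 + E) (M(b, E) = 2*E*(1 + E) + ((b + E) + b) = 2*E*(1 + E) + ((E + b) + b) = 2*E*(1 + E) + (E + 2*b) = E + 2*b + 2*E*(1 + E))
(-23335 + M(213, K(15)))*(9977 + (-4040 + 6254)) = (-23335 + (-1/11 + 2*213 + 2*(-1/11)*(1 - 1/11)))*(9977 + (-4040 + 6254)) = (-23335 + (-1/11 + 426 + 2*(-1/11)*(10/11)))*(9977 + 2214) = (-23335 + (-1/11 + 426 - 20/121))*12191 = (-23335 + 51515/121)*12191 = -2772020/121*12191 = -33793695820/121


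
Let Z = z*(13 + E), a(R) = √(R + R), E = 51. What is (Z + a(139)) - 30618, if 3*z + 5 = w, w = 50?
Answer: -29658 + √278 ≈ -29641.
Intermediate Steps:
z = 15 (z = -5/3 + (⅓)*50 = -5/3 + 50/3 = 15)
a(R) = √2*√R (a(R) = √(2*R) = √2*√R)
Z = 960 (Z = 15*(13 + 51) = 15*64 = 960)
(Z + a(139)) - 30618 = (960 + √2*√139) - 30618 = (960 + √278) - 30618 = -29658 + √278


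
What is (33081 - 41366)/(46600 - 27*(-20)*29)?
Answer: -1657/12452 ≈ -0.13307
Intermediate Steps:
(33081 - 41366)/(46600 - 27*(-20)*29) = -8285/(46600 + 540*29) = -8285/(46600 + 15660) = -8285/62260 = -8285*1/62260 = -1657/12452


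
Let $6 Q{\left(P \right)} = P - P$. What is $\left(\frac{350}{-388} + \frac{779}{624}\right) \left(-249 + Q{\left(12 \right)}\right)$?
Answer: $- \frac{1739929}{20176} \approx -86.238$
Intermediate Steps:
$Q{\left(P \right)} = 0$ ($Q{\left(P \right)} = \frac{P - P}{6} = \frac{1}{6} \cdot 0 = 0$)
$\left(\frac{350}{-388} + \frac{779}{624}\right) \left(-249 + Q{\left(12 \right)}\right) = \left(\frac{350}{-388} + \frac{779}{624}\right) \left(-249 + 0\right) = \left(350 \left(- \frac{1}{388}\right) + 779 \cdot \frac{1}{624}\right) \left(-249\right) = \left(- \frac{175}{194} + \frac{779}{624}\right) \left(-249\right) = \frac{20963}{60528} \left(-249\right) = - \frac{1739929}{20176}$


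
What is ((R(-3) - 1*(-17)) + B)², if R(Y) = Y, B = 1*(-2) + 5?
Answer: 289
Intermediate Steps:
B = 3 (B = -2 + 5 = 3)
((R(-3) - 1*(-17)) + B)² = ((-3 - 1*(-17)) + 3)² = ((-3 + 17) + 3)² = (14 + 3)² = 17² = 289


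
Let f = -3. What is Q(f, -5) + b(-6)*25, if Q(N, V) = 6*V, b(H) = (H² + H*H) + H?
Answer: 1620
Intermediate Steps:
b(H) = H + 2*H² (b(H) = (H² + H²) + H = 2*H² + H = H + 2*H²)
Q(f, -5) + b(-6)*25 = 6*(-5) - 6*(1 + 2*(-6))*25 = -30 - 6*(1 - 12)*25 = -30 - 6*(-11)*25 = -30 + 66*25 = -30 + 1650 = 1620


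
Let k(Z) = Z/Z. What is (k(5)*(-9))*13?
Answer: -117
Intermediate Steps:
k(Z) = 1
(k(5)*(-9))*13 = (1*(-9))*13 = -9*13 = -117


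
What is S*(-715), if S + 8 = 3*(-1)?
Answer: 7865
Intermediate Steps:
S = -11 (S = -8 + 3*(-1) = -8 - 3 = -11)
S*(-715) = -11*(-715) = 7865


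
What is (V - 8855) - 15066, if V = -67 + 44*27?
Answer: -22800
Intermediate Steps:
V = 1121 (V = -67 + 1188 = 1121)
(V - 8855) - 15066 = (1121 - 8855) - 15066 = -7734 - 15066 = -22800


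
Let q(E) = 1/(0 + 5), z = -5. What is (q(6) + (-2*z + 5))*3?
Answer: 228/5 ≈ 45.600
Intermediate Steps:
q(E) = 1/5
(q(6) + (-2*z + 5))*3 = (1/5 + (-2*(-5) + 5))*3 = (1/5 + (10 + 5))*3 = (1/5 + 15)*3 = (76/5)*3 = 228/5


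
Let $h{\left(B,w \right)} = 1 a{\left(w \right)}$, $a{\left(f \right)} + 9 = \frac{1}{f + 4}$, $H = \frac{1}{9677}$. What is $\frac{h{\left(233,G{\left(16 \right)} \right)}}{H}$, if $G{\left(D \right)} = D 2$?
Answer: $- \frac{3125671}{36} \approx -86824.0$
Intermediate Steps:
$H = \frac{1}{9677} \approx 0.00010334$
$G{\left(D \right)} = 2 D$
$a{\left(f \right)} = -9 + \frac{1}{4 + f}$ ($a{\left(f \right)} = -9 + \frac{1}{f + 4} = -9 + \frac{1}{4 + f}$)
$h{\left(B,w \right)} = \frac{-35 - 9 w}{4 + w}$ ($h{\left(B,w \right)} = 1 \frac{-35 - 9 w}{4 + w} = \frac{-35 - 9 w}{4 + w}$)
$\frac{h{\left(233,G{\left(16 \right)} \right)}}{H} = \frac{-35 - 9 \cdot 2 \cdot 16}{4 + 2 \cdot 16} \frac{1}{\frac{1}{9677}} = \frac{-35 - 288}{4 + 32} \cdot 9677 = \frac{-35 - 288}{36} \cdot 9677 = \frac{1}{36} \left(-323\right) 9677 = \left(- \frac{323}{36}\right) 9677 = - \frac{3125671}{36}$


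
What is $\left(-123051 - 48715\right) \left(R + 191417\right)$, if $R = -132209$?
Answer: $-10169921328$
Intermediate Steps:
$\left(-123051 - 48715\right) \left(R + 191417\right) = \left(-123051 - 48715\right) \left(-132209 + 191417\right) = \left(-171766\right) 59208 = -10169921328$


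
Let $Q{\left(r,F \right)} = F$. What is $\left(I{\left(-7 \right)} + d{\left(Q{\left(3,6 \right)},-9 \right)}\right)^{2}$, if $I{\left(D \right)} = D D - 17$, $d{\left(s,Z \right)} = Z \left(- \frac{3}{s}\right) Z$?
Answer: $\frac{289}{4} \approx 72.25$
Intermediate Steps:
$d{\left(s,Z \right)} = - \frac{3 Z^{2}}{s}$ ($d{\left(s,Z \right)} = - \frac{3 Z}{s} Z = - \frac{3 Z^{2}}{s}$)
$I{\left(D \right)} = -17 + D^{2}$ ($I{\left(D \right)} = D^{2} - 17 = -17 + D^{2}$)
$\left(I{\left(-7 \right)} + d{\left(Q{\left(3,6 \right)},-9 \right)}\right)^{2} = \left(\left(-17 + \left(-7\right)^{2}\right) - \frac{3 \left(-9\right)^{2}}{6}\right)^{2} = \left(\left(-17 + 49\right) - 243 \cdot \frac{1}{6}\right)^{2} = \left(32 - \frac{81}{2}\right)^{2} = \left(- \frac{17}{2}\right)^{2} = \frac{289}{4}$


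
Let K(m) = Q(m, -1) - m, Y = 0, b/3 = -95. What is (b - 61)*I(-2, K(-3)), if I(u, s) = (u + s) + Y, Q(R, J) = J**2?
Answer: -692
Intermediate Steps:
b = -285 (b = 3*(-95) = -285)
K(m) = 1 - m (K(m) = (-1)**2 - m = 1 - m)
I(u, s) = s + u (I(u, s) = (u + s) + 0 = (s + u) + 0 = s + u)
(b - 61)*I(-2, K(-3)) = (-285 - 61)*((1 - 1*(-3)) - 2) = -346*((1 + 3) - 2) = -346*(4 - 2) = -346*2 = -692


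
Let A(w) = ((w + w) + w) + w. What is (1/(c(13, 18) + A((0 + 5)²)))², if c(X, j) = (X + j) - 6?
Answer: 1/15625 ≈ 6.4000e-5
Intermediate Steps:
c(X, j) = -6 + X + j
A(w) = 4*w (A(w) = (2*w + w) + w = 3*w + w = 4*w)
(1/(c(13, 18) + A((0 + 5)²)))² = (1/((-6 + 13 + 18) + 4*(0 + 5)²))² = (1/(25 + 4*5²))² = (1/(25 + 4*25))² = (1/(25 + 100))² = (1/125)² = 1/15625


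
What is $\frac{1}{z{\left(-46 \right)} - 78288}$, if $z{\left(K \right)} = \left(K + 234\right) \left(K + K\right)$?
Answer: $- \frac{1}{95584} \approx -1.0462 \cdot 10^{-5}$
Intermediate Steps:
$z{\left(K \right)} = 2 K \left(234 + K\right)$ ($z{\left(K \right)} = \left(234 + K\right) 2 K = 2 K \left(234 + K\right)$)
$\frac{1}{z{\left(-46 \right)} - 78288} = \frac{1}{2 \left(-46\right) \left(234 - 46\right) - 78288} = \frac{1}{2 \left(-46\right) 188 - 78288} = \frac{1}{-17296 - 78288} = \frac{1}{-95584} = - \frac{1}{95584}$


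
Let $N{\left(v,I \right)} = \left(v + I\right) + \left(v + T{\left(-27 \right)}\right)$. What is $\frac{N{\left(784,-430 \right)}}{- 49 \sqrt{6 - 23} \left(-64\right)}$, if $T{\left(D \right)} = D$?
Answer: $- \frac{1111 i \sqrt{17}}{53312} \approx - 0.085924 i$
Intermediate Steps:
$N{\left(v,I \right)} = -27 + I + 2 v$ ($N{\left(v,I \right)} = \left(v + I\right) + \left(v - 27\right) = \left(I + v\right) + \left(-27 + v\right) = -27 + I + 2 v$)
$\frac{N{\left(784,-430 \right)}}{- 49 \sqrt{6 - 23} \left(-64\right)} = \frac{-27 - 430 + 2 \cdot 784}{- 49 \sqrt{6 - 23} \left(-64\right)} = \frac{-27 - 430 + 1568}{- 49 \sqrt{-17} \left(-64\right)} = \frac{1111}{- 49 i \sqrt{17} \left(-64\right)} = \frac{1111}{3136 i \sqrt{17}} = 1111 \left(- \frac{i \sqrt{17}}{53312}\right) = - \frac{1111 i \sqrt{17}}{53312}$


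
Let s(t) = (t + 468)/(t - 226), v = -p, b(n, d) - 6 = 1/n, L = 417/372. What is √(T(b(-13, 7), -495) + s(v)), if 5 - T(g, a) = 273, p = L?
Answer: I*√214195865051/28163 ≈ 16.433*I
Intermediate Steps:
L = 139/124 (L = 417*(1/372) = 139/124 ≈ 1.1210)
p = 139/124 ≈ 1.1210
b(n, d) = 6 + 1/n
v = -139/124 (v = -1*139/124 = -139/124 ≈ -1.1210)
s(t) = (468 + t)/(-226 + t)
T(g, a) = -268 (T(g, a) = 5 - 1*273 = 5 - 273 = -268)
√(T(b(-13, 7), -495) + s(v)) = √(-268 + (468 - 139/124)/(-226 - 139/124)) = √(-268 + (57893/124)/(-28163/124)) = √(-268 - 124/28163*57893/124) = √(-268 - 57893/28163) = √(-7605577/28163) = I*√214195865051/28163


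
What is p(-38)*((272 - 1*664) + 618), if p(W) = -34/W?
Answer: 3842/19 ≈ 202.21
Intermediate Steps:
p(-38)*((272 - 1*664) + 618) = (-34/(-38))*((272 - 1*664) + 618) = (-34*(-1/38))*((272 - 664) + 618) = 17*(-392 + 618)/19 = (17/19)*226 = 3842/19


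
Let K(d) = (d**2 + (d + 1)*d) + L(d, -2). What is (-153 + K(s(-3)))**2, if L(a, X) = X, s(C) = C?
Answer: 19600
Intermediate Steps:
K(d) = -2 + d**2 + d*(1 + d) (K(d) = (d**2 + (d + 1)*d) - 2 = (d**2 + (1 + d)*d) - 2 = (d**2 + d*(1 + d)) - 2 = -2 + d**2 + d*(1 + d))
(-153 + K(s(-3)))**2 = (-153 + (-2 - 3 + 2*(-3)**2))**2 = (-153 + (-2 - 3 + 2*9))**2 = (-153 + (-2 - 3 + 18))**2 = (-153 + 13)**2 = (-140)**2 = 19600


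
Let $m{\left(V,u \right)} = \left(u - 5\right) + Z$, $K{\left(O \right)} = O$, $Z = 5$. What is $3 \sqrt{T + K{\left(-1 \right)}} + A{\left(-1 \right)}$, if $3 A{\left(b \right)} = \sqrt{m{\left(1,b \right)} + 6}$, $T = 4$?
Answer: $3 \sqrt{3} + \frac{\sqrt{5}}{3} \approx 5.9415$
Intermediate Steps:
$m{\left(V,u \right)} = u$ ($m{\left(V,u \right)} = \left(u - 5\right) + 5 = \left(-5 + u\right) + 5 = u$)
$A{\left(b \right)} = \frac{\sqrt{6 + b}}{3}$ ($A{\left(b \right)} = \frac{\sqrt{b + 6}}{3} = \frac{\sqrt{6 + b}}{3}$)
$3 \sqrt{T + K{\left(-1 \right)}} + A{\left(-1 \right)} = 3 \sqrt{4 - 1} + \frac{\sqrt{6 - 1}}{3} = 3 \sqrt{3} + \frac{\sqrt{5}}{3}$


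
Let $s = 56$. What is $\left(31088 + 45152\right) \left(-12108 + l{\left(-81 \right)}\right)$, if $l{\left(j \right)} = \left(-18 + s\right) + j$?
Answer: $-926392240$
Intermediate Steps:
$l{\left(j \right)} = 38 + j$ ($l{\left(j \right)} = \left(-18 + 56\right) + j = 38 + j$)
$\left(31088 + 45152\right) \left(-12108 + l{\left(-81 \right)}\right) = \left(31088 + 45152\right) \left(-12108 + \left(38 - 81\right)\right) = 76240 \left(-12108 - 43\right) = 76240 \left(-12151\right) = -926392240$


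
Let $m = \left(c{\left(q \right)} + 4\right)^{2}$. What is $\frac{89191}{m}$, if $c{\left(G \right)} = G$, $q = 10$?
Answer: $\frac{89191}{196} \approx 455.06$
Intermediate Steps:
$m = 196$ ($m = \left(10 + 4\right)^{2} = 14^{2} = 196$)
$\frac{89191}{m} = \frac{89191}{196}$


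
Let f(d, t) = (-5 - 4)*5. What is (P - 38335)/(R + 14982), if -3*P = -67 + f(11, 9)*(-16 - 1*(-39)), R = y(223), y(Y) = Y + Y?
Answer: -113903/46284 ≈ -2.4610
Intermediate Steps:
y(Y) = 2*Y
R = 446 (R = 2*223 = 446)
f(d, t) = -45 (f(d, t) = -9*5 = -45)
P = 1102/3 (P = -(-67 - 45*(-16 - 1*(-39)))/3 = -(-67 - 45*(-16 + 39))/3 = -(-67 - 45*23)/3 = -(-67 - 1035)/3 = -⅓*(-1102) = 1102/3 ≈ 367.33)
(P - 38335)/(R + 14982) = (1102/3 - 38335)/(446 + 14982) = -113903/3/15428 = -113903/3*1/15428 = -113903/46284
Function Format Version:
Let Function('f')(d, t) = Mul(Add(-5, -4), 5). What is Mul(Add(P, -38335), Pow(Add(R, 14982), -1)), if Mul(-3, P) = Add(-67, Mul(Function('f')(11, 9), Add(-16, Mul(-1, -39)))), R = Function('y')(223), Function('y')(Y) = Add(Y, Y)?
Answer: Rational(-113903, 46284) ≈ -2.4610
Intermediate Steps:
Function('y')(Y) = Mul(2, Y)
R = 446 (R = Mul(2, 223) = 446)
Function('f')(d, t) = -45 (Function('f')(d, t) = Mul(-9, 5) = -45)
P = Rational(1102, 3) (P = Mul(Rational(-1, 3), Add(-67, Mul(-45, Add(-16, Mul(-1, -39))))) = Mul(Rational(-1, 3), Add(-67, Mul(-45, Add(-16, 39)))) = Mul(Rational(-1, 3), Add(-67, Mul(-45, 23))) = Mul(Rational(-1, 3), Add(-67, -1035)) = Mul(Rational(-1, 3), -1102) = Rational(1102, 3) ≈ 367.33)
Mul(Add(P, -38335), Pow(Add(R, 14982), -1)) = Mul(Add(Rational(1102, 3), -38335), Pow(Add(446, 14982), -1)) = Mul(Rational(-113903, 3), Pow(15428, -1)) = Mul(Rational(-113903, 3), Rational(1, 15428)) = Rational(-113903, 46284)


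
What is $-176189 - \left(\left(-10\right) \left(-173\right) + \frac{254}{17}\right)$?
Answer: $- \frac{3024877}{17} \approx -1.7793 \cdot 10^{5}$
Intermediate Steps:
$-176189 - \left(\left(-10\right) \left(-173\right) + \frac{254}{17}\right) = -176189 - \left(1730 + 254 \cdot \frac{1}{17}\right) = -176189 - \left(1730 + \frac{254}{17}\right) = -176189 - \frac{29664}{17} = - \frac{3024877}{17}$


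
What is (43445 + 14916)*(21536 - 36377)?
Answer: -866135601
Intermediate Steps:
(43445 + 14916)*(21536 - 36377) = 58361*(-14841) = -866135601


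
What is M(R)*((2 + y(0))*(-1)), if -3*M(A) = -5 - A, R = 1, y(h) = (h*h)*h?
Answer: -4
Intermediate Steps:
y(h) = h³ (y(h) = h²*h = h³)
M(A) = 5/3 + A/3 (M(A) = -(-5 - A)/3 = 5/3 + A/3)
M(R)*((2 + y(0))*(-1)) = (5/3 + (⅓)*1)*((2 + 0³)*(-1)) = (5/3 + ⅓)*((2 + 0)*(-1)) = 2*(2*(-1)) = 2*(-2) = -4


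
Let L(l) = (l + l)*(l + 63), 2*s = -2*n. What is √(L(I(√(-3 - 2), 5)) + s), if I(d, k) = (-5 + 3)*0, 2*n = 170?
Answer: I*√85 ≈ 9.2195*I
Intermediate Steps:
n = 85 (n = (½)*170 = 85)
I(d, k) = 0 (I(d, k) = -2*0 = 0)
s = -85 (s = (-2*85)/2 = (½)*(-170) = -85)
L(l) = 2*l*(63 + l) (L(l) = (2*l)*(63 + l) = 2*l*(63 + l))
√(L(I(√(-3 - 2), 5)) + s) = √(2*0*(63 + 0) - 85) = √(2*0*63 - 85) = √(0 - 85) = √(-85) = I*√85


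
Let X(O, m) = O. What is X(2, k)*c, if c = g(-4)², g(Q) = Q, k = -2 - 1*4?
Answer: 32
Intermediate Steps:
k = -6 (k = -2 - 4 = -6)
c = 16 (c = (-4)² = 16)
X(2, k)*c = 2*16 = 32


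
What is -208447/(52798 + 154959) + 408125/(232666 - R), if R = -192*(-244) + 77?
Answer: 46073671398/38588992937 ≈ 1.1940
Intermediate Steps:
R = 46925 (R = 46848 + 77 = 46925)
-208447/(52798 + 154959) + 408125/(232666 - R) = -208447/(52798 + 154959) + 408125/(232666 - 1*46925) = -208447/207757 + 408125/(232666 - 46925) = -208447*1/207757 + 408125/185741 = -208447/207757 + 408125*(1/185741) = -208447/207757 + 408125/185741 = 46073671398/38588992937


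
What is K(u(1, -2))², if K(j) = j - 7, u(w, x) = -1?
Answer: 64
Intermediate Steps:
K(j) = -7 + j
K(u(1, -2))² = (-7 - 1)² = (-8)² = 64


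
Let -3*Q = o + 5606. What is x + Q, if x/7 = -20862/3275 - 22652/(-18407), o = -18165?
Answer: 750587002861/180848775 ≈ 4150.4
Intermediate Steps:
Q = 12559/3 (Q = -(-18165 + 5606)/3 = -1/3*(-12559) = 12559/3 ≈ 4186.3)
x = -2168750738/60282925 (x = 7*(-20862/3275 - 22652/(-18407)) = 7*(-20862*1/3275 - 22652*(-1/18407)) = 7*(-20862/3275 + 22652/18407) = 7*(-309821534/60282925) = -2168750738/60282925 ≈ -35.976)
x + Q = -2168750738/60282925 + 12559/3 = 750587002861/180848775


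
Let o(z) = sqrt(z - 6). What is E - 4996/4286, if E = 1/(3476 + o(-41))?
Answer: (-2498*sqrt(47) + 8680905*I)/(2143*(sqrt(47) - 3476*I)) ≈ -1.1654 - 5.674e-7*I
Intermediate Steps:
o(z) = sqrt(-6 + z)
E = 1/(3476 + I*sqrt(47)) (E = 1/(3476 + sqrt(-6 - 41)) = 1/(3476 + sqrt(-47)) = 1/(3476 + I*sqrt(47)) ≈ 0.00028769 - 5.674e-7*I)
E - 4996/4286 = (3476/12082623 - I*sqrt(47)/12082623) - 4996/4286 = (3476/12082623 - I*sqrt(47)/12082623) - 4996*1/4286 = (3476/12082623 - I*sqrt(47)/12082623) - 2498/2143 = -30174943186/25893061089 - I*sqrt(47)/12082623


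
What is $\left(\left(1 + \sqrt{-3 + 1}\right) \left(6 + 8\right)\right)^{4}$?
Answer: $38416 \left(1 + i \sqrt{2}\right)^{4} \approx -2.6891 \cdot 10^{5} - 2.1731 \cdot 10^{5} i$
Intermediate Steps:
$\left(\left(1 + \sqrt{-3 + 1}\right) \left(6 + 8\right)\right)^{4} = \left(\left(1 + \sqrt{-2}\right) 14\right)^{4} = \left(\left(1 + i \sqrt{2}\right) 14\right)^{4} = \left(14 + 14 i \sqrt{2}\right)^{4}$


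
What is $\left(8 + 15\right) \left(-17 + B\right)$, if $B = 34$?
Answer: $391$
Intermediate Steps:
$\left(8 + 15\right) \left(-17 + B\right) = \left(8 + 15\right) \left(-17 + 34\right) = 23 \cdot 17 = 391$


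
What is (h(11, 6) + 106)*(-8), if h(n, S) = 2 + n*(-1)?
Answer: -776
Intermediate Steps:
h(n, S) = 2 - n
(h(11, 6) + 106)*(-8) = ((2 - 1*11) + 106)*(-8) = ((2 - 11) + 106)*(-8) = (-9 + 106)*(-8) = 97*(-8) = -776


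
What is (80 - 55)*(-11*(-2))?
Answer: 550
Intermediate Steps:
(80 - 55)*(-11*(-2)) = 25*22 = 550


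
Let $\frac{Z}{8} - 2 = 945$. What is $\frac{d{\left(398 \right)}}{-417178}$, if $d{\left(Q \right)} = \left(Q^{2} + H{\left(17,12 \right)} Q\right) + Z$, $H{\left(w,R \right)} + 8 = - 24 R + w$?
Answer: $- \frac{27469}{208589} \approx -0.13169$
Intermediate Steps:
$Z = 7576$ ($Z = 16 + 8 \cdot 945 = 16 + 7560 = 7576$)
$H{\left(w,R \right)} = -8 + w - 24 R$ ($H{\left(w,R \right)} = -8 - \left(- w + 24 R\right) = -8 + w - 24 R$)
$d{\left(Q \right)} = 7576 + Q^{2} - 279 Q$ ($d{\left(Q \right)} = \left(Q^{2} + \left(-8 + 17 - 288\right) Q\right) + 7576 = \left(Q^{2} - 279 Q\right) + 7576 = 7576 + Q^{2} - 279 Q$)
$\frac{d{\left(398 \right)}}{-417178} = \frac{7576 + 398^{2} - 111042}{-417178} = \left(7576 + 158404 - 111042\right) \left(- \frac{1}{417178}\right) = 54938 \left(- \frac{1}{417178}\right) = - \frac{27469}{208589}$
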